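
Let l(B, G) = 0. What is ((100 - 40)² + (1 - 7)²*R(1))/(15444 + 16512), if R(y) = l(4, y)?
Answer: 300/2663 ≈ 0.11265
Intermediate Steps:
R(y) = 0
((100 - 40)² + (1 - 7)²*R(1))/(15444 + 16512) = ((100 - 40)² + (1 - 7)²*0)/(15444 + 16512) = (60² + (-6)²*0)/31956 = (3600 + 36*0)*(1/31956) = (3600 + 0)*(1/31956) = 3600*(1/31956) = 300/2663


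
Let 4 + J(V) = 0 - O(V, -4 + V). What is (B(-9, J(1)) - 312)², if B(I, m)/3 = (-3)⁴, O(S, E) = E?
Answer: 4761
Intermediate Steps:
J(V) = -V (J(V) = -4 + (0 - (-4 + V)) = -4 + (0 + (4 - V)) = -4 + (4 - V) = -V)
B(I, m) = 243 (B(I, m) = 3*(-3)⁴ = 3*81 = 243)
(B(-9, J(1)) - 312)² = (243 - 312)² = (-69)² = 4761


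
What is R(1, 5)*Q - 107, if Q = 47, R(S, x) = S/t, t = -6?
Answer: -689/6 ≈ -114.83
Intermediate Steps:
R(S, x) = -S/6 (R(S, x) = S/(-6) = S*(-1/6) = -S/6)
R(1, 5)*Q - 107 = -1/6*1*47 - 107 = -1/6*47 - 107 = -47/6 - 107 = -689/6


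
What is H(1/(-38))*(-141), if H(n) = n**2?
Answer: -141/1444 ≈ -0.097645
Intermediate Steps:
H(1/(-38))*(-141) = (1/(-38))**2*(-141) = (-1/38)**2*(-141) = (1/1444)*(-141) = -141/1444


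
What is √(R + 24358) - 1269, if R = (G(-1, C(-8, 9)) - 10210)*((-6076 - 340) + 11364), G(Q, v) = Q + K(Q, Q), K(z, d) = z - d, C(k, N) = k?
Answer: -1269 + I*√50499670 ≈ -1269.0 + 7106.3*I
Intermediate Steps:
G(Q, v) = Q (G(Q, v) = Q + (Q - Q) = Q + 0 = Q)
R = -50524028 (R = (-1 - 10210)*((-6076 - 340) + 11364) = -10211*(-6416 + 11364) = -10211*4948 = -50524028)
√(R + 24358) - 1269 = √(-50524028 + 24358) - 1269 = √(-50499670) - 1269 = I*√50499670 - 1269 = -1269 + I*√50499670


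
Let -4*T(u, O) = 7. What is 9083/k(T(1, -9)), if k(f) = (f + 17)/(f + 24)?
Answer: 808387/61 ≈ 13252.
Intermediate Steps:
T(u, O) = -7/4 (T(u, O) = -¼*7 = -7/4)
k(f) = (17 + f)/(24 + f)
9083/k(T(1, -9)) = 9083/(((17 - 7/4)/(24 - 7/4))) = 9083/(((61/4)/(89/4))) = 9083/(((4/89)*(61/4))) = 9083/(61/89) = 9083*(89/61) = 808387/61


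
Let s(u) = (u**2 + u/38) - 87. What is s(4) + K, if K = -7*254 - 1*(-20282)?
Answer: 350229/19 ≈ 18433.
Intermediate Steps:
s(u) = -87 + u**2 + u/38 (s(u) = (u**2 + u/38) - 87 = -87 + u**2 + u/38)
K = 18504 (K = -1778 + 20282 = 18504)
s(4) + K = (-87 + 4**2 + (1/38)*4) + 18504 = (-87 + 16 + 2/19) + 18504 = -1347/19 + 18504 = 350229/19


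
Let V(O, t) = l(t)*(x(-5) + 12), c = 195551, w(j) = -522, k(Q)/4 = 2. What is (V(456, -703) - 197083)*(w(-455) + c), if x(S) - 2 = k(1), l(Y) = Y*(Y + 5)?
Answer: 2066953422365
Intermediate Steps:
k(Q) = 8 (k(Q) = 4*2 = 8)
l(Y) = Y*(5 + Y)
x(S) = 10 (x(S) = 2 + 8 = 10)
V(O, t) = 22*t*(5 + t) (V(O, t) = (t*(5 + t))*(10 + 12) = (t*(5 + t))*22 = 22*t*(5 + t))
(V(456, -703) - 197083)*(w(-455) + c) = (22*(-703)*(5 - 703) - 197083)*(-522 + 195551) = (22*(-703)*(-698) - 197083)*195029 = (10795268 - 197083)*195029 = 10598185*195029 = 2066953422365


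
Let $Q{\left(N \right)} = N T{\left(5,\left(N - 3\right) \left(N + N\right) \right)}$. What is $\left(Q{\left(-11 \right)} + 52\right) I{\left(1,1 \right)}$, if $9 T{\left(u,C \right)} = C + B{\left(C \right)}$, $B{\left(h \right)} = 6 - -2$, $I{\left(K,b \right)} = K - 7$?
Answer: $\frac{6016}{3} \approx 2005.3$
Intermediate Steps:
$I{\left(K,b \right)} = -7 + K$ ($I{\left(K,b \right)} = K - 7 = -7 + K$)
$B{\left(h \right)} = 8$ ($B{\left(h \right)} = 6 + 2 = 8$)
$T{\left(u,C \right)} = \frac{8}{9} + \frac{C}{9}$ ($T{\left(u,C \right)} = \frac{C + 8}{9} = \frac{8 + C}{9} = \frac{8}{9} + \frac{C}{9}$)
$Q{\left(N \right)} = N \left(\frac{8}{9} + \frac{2 N \left(-3 + N\right)}{9}\right)$ ($Q{\left(N \right)} = N \left(\frac{8}{9} + \frac{\left(N - 3\right) \left(N + N\right)}{9}\right) = N \left(\frac{8}{9} + \frac{\left(-3 + N\right) 2 N}{9}\right) = N \left(\frac{8}{9} + \frac{2 N \left(-3 + N\right)}{9}\right)$)
$\left(Q{\left(-11 \right)} + 52\right) I{\left(1,1 \right)} = \left(\frac{2}{9} \left(-11\right) \left(4 - 11 \left(-3 - 11\right)\right) + 52\right) \left(-7 + 1\right) = \left(\frac{2}{9} \left(-11\right) \left(4 - -154\right) + 52\right) \left(-6\right) = \left(\frac{2}{9} \left(-11\right) \left(4 + 154\right) + 52\right) \left(-6\right) = \left(\frac{2}{9} \left(-11\right) 158 + 52\right) \left(-6\right) = \left(- \frac{3476}{9} + 52\right) \left(-6\right) = \left(- \frac{3008}{9}\right) \left(-6\right) = \frac{6016}{3}$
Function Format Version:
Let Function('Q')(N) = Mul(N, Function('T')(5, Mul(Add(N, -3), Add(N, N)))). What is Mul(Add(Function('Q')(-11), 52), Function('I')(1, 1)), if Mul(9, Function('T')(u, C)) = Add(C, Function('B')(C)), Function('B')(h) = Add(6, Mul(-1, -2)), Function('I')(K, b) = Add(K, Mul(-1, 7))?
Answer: Rational(6016, 3) ≈ 2005.3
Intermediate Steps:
Function('I')(K, b) = Add(-7, K) (Function('I')(K, b) = Add(K, -7) = Add(-7, K))
Function('B')(h) = 8 (Function('B')(h) = Add(6, 2) = 8)
Function('T')(u, C) = Add(Rational(8, 9), Mul(Rational(1, 9), C)) (Function('T')(u, C) = Mul(Rational(1, 9), Add(C, 8)) = Mul(Rational(1, 9), Add(8, C)) = Add(Rational(8, 9), Mul(Rational(1, 9), C)))
Function('Q')(N) = Mul(N, Add(Rational(8, 9), Mul(Rational(2, 9), N, Add(-3, N)))) (Function('Q')(N) = Mul(N, Add(Rational(8, 9), Mul(Rational(1, 9), Mul(Add(N, -3), Add(N, N))))) = Mul(N, Add(Rational(8, 9), Mul(Rational(1, 9), Mul(Add(-3, N), Mul(2, N))))) = Mul(N, Add(Rational(8, 9), Mul(Rational(1, 9), Mul(2, N, Add(-3, N))))) = Mul(N, Add(Rational(8, 9), Mul(Rational(2, 9), N, Add(-3, N)))))
Mul(Add(Function('Q')(-11), 52), Function('I')(1, 1)) = Mul(Add(Mul(Rational(2, 9), -11, Add(4, Mul(-11, Add(-3, -11)))), 52), Add(-7, 1)) = Mul(Add(Mul(Rational(2, 9), -11, Add(4, Mul(-11, -14))), 52), -6) = Mul(Add(Mul(Rational(2, 9), -11, Add(4, 154)), 52), -6) = Mul(Add(Mul(Rational(2, 9), -11, 158), 52), -6) = Mul(Add(Rational(-3476, 9), 52), -6) = Mul(Rational(-3008, 9), -6) = Rational(6016, 3)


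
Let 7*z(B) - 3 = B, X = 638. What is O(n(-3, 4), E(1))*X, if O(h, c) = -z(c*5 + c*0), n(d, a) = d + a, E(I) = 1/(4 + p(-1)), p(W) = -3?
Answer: -5104/7 ≈ -729.14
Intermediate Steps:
E(I) = 1 (E(I) = 1/(4 - 3) = 1/1 = 1)
z(B) = 3/7 + B/7
n(d, a) = a + d
O(h, c) = -3/7 - 5*c/7 (O(h, c) = -(3/7 + (c*5 + c*0)/7) = -(3/7 + (5*c + 0)/7) = -(3/7 + (5*c)/7) = -(3/7 + 5*c/7) = -3/7 - 5*c/7)
O(n(-3, 4), E(1))*X = (-3/7 - 5/7*1)*638 = (-3/7 - 5/7)*638 = -8/7*638 = -5104/7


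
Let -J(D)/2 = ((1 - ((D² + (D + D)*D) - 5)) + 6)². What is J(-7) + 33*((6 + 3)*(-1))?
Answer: -36747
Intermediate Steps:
J(D) = -2*(12 - 3*D²)² (J(D) = -2*((1 - ((D² + (D + D)*D) - 5)) + 6)² = -2*((1 - ((D² + (2*D)*D) - 5)) + 6)² = -2*((1 - ((D² + 2*D²) - 5)) + 6)² = -2*((1 - (3*D² - 5)) + 6)² = -2*((1 - (-5 + 3*D²)) + 6)² = -2*((1 + (5 - 3*D²)) + 6)² = -2*((6 - 3*D²) + 6)² = -2*(12 - 3*D²)²)
J(-7) + 33*((6 + 3)*(-1)) = -18*(-4 + (-7)²)² + 33*((6 + 3)*(-1)) = -18*(-4 + 49)² + 33*(9*(-1)) = -18*45² + 33*(-9) = -18*2025 - 297 = -36450 - 297 = -36747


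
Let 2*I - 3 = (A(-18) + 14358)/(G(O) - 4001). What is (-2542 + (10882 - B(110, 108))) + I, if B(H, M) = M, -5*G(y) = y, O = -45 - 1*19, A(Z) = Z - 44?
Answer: 328296967/39882 ≈ 8231.7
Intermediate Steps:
A(Z) = -44 + Z
O = -64 (O = -45 - 19 = -64)
G(y) = -y/5
I = -11657/39882 (I = 3/2 + (((-44 - 18) + 14358)/(-⅕*(-64) - 4001))/2 = 3/2 + ((-62 + 14358)/(64/5 - 4001))/2 = 3/2 + (14296/(-19941/5))/2 = 3/2 + (14296*(-5/19941))/2 = 3/2 + (½)*(-71480/19941) = 3/2 - 35740/19941 = -11657/39882 ≈ -0.29229)
(-2542 + (10882 - B(110, 108))) + I = (-2542 + (10882 - 1*108)) - 11657/39882 = (-2542 + (10882 - 108)) - 11657/39882 = (-2542 + 10774) - 11657/39882 = 8232 - 11657/39882 = 328296967/39882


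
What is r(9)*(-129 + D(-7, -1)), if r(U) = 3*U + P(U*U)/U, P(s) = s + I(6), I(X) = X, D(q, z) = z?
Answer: -14300/3 ≈ -4766.7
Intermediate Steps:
P(s) = 6 + s (P(s) = s + 6 = 6 + s)
r(U) = 3*U + (6 + U**2)/U (r(U) = 3*U + (6 + U*U)/U = 3*U + (6 + U**2)/U)
r(9)*(-129 + D(-7, -1)) = (4*9 + 6/9)*(-129 - 1) = (36 + 6*(1/9))*(-130) = (36 + 2/3)*(-130) = (110/3)*(-130) = -14300/3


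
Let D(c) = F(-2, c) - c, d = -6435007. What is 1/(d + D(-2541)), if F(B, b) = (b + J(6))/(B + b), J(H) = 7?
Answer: -2543/16357758504 ≈ -1.5546e-7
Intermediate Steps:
F(B, b) = (7 + b)/(B + b) (F(B, b) = (b + 7)/(B + b) = (7 + b)/(B + b))
D(c) = -c + (7 + c)/(-2 + c) (D(c) = (7 + c)/(-2 + c) - c = -c + (7 + c)/(-2 + c))
1/(d + D(-2541)) = 1/(-6435007 + (7 - 2541 - 1*(-2541)*(-2 - 2541))/(-2 - 2541)) = 1/(-6435007 + (7 - 2541 - 1*(-2541)*(-2543))/(-2543)) = 1/(-6435007 - (7 - 2541 - 6461763)/2543) = 1/(-6435007 - 1/2543*(-6464297)) = 1/(-6435007 + 6464297/2543) = 1/(-16357758504/2543) = -2543/16357758504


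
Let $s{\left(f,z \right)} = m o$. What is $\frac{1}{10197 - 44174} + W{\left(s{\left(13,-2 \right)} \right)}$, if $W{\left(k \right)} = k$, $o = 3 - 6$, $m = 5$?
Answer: $- \frac{509656}{33977} \approx -15.0$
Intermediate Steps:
$o = -3$ ($o = 3 - 6 = -3$)
$s{\left(f,z \right)} = -15$ ($s{\left(f,z \right)} = 5 \left(-3\right) = -15$)
$\frac{1}{10197 - 44174} + W{\left(s{\left(13,-2 \right)} \right)} = \frac{1}{10197 - 44174} - 15 = \frac{1}{-33977} - 15 = - \frac{1}{33977} - 15 = - \frac{509656}{33977}$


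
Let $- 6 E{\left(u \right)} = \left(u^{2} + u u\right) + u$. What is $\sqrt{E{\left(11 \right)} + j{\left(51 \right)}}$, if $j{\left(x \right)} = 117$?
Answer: $\frac{\sqrt{2694}}{6} \approx 8.6506$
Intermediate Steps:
$E{\left(u \right)} = - \frac{u^{2}}{3} - \frac{u}{6}$ ($E{\left(u \right)} = - \frac{\left(u^{2} + u u\right) + u}{6} = - \frac{\left(u^{2} + u^{2}\right) + u}{6} = - \frac{2 u^{2} + u}{6} = - \frac{u + 2 u^{2}}{6} = - \frac{u^{2}}{3} - \frac{u}{6}$)
$\sqrt{E{\left(11 \right)} + j{\left(51 \right)}} = \sqrt{\left(- \frac{1}{6}\right) 11 \left(1 + 2 \cdot 11\right) + 117} = \sqrt{\left(- \frac{1}{6}\right) 11 \left(1 + 22\right) + 117} = \sqrt{\left(- \frac{1}{6}\right) 11 \cdot 23 + 117} = \sqrt{- \frac{253}{6} + 117} = \sqrt{\frac{449}{6}} = \frac{\sqrt{2694}}{6}$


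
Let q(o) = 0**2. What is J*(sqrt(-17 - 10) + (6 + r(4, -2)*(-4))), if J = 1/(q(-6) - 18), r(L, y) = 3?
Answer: 1/3 - I*sqrt(3)/6 ≈ 0.33333 - 0.28868*I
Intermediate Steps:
q(o) = 0
J = -1/18 (J = 1/(0 - 18) = 1/(-18) = -1/18 ≈ -0.055556)
J*(sqrt(-17 - 10) + (6 + r(4, -2)*(-4))) = -(sqrt(-17 - 10) + (6 + 3*(-4)))/18 = -(sqrt(-27) + (6 - 12))/18 = -(3*I*sqrt(3) - 6)/18 = -(-6 + 3*I*sqrt(3))/18 = 1/3 - I*sqrt(3)/6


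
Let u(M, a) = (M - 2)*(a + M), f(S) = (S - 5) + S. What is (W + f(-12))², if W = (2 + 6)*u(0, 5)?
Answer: 11881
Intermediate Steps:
f(S) = -5 + 2*S (f(S) = (-5 + S) + S = -5 + 2*S)
u(M, a) = (-2 + M)*(M + a)
W = -80 (W = (2 + 6)*(0² - 2*0 - 2*5 + 0*5) = 8*(0 + 0 - 10 + 0) = 8*(-10) = -80)
(W + f(-12))² = (-80 + (-5 + 2*(-12)))² = (-80 + (-5 - 24))² = (-80 - 29)² = (-109)² = 11881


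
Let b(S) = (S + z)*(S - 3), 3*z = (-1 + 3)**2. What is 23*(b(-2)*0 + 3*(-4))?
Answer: -276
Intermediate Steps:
z = 4/3 (z = (-1 + 3)**2/3 = (1/3)*2**2 = (1/3)*4 = 4/3 ≈ 1.3333)
b(S) = (-3 + S)*(4/3 + S) (b(S) = (S + 4/3)*(S - 3) = (4/3 + S)*(-3 + S) = (-3 + S)*(4/3 + S))
23*(b(-2)*0 + 3*(-4)) = 23*((-4 + (-2)**2 - 5/3*(-2))*0 + 3*(-4)) = 23*((-4 + 4 + 10/3)*0 - 12) = 23*((10/3)*0 - 12) = 23*(0 - 12) = 23*(-12) = -276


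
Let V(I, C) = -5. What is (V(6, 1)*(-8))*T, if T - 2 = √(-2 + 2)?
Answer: 80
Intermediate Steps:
T = 2 (T = 2 + √(-2 + 2) = 2 + √0 = 2 + 0 = 2)
(V(6, 1)*(-8))*T = -5*(-8)*2 = 40*2 = 80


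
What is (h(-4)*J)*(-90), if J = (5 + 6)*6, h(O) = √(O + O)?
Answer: -11880*I*√2 ≈ -16801.0*I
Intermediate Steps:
h(O) = √2*√O (h(O) = √(2*O) = √2*√O)
J = 66 (J = 11*6 = 66)
(h(-4)*J)*(-90) = ((√2*√(-4))*66)*(-90) = ((√2*(2*I))*66)*(-90) = ((2*I*√2)*66)*(-90) = (132*I*√2)*(-90) = -11880*I*√2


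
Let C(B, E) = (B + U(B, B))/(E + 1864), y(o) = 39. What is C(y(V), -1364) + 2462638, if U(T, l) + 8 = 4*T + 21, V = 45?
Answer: 307829802/125 ≈ 2.4626e+6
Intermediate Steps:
U(T, l) = 13 + 4*T (U(T, l) = -8 + (4*T + 21) = -8 + (21 + 4*T) = 13 + 4*T)
C(B, E) = (13 + 5*B)/(1864 + E) (C(B, E) = (B + (13 + 4*B))/(E + 1864) = (13 + 5*B)/(1864 + E))
C(y(V), -1364) + 2462638 = (13 + 5*39)/(1864 - 1364) + 2462638 = (13 + 195)/500 + 2462638 = (1/500)*208 + 2462638 = 52/125 + 2462638 = 307829802/125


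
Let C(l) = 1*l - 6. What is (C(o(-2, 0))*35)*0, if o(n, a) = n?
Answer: 0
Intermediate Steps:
C(l) = -6 + l (C(l) = l - 6 = -6 + l)
(C(o(-2, 0))*35)*0 = ((-6 - 2)*35)*0 = -8*35*0 = -280*0 = 0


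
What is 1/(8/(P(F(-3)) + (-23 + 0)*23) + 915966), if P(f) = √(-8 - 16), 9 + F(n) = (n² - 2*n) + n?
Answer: 128173410179/117402483889833890 + 4*I*√6/58701241944916945 ≈ 1.0917e-6 + 1.6691e-16*I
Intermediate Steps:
F(n) = -9 + n² - n (F(n) = -9 + ((n² - 2*n) + n) = -9 + (n² - n) = -9 + n² - n)
P(f) = 2*I*√6 (P(f) = √(-24) = 2*I*√6)
1/(8/(P(F(-3)) + (-23 + 0)*23) + 915966) = 1/(8/(2*I*√6 + (-23 + 0)*23) + 915966) = 1/(8/(2*I*√6 - 23*23) + 915966) = 1/(8/(2*I*√6 - 529) + 915966) = 1/(8/(-529 + 2*I*√6) + 915966) = 1/(915966 + 8/(-529 + 2*I*√6))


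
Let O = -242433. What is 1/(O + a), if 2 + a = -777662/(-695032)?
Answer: -347516/84249652629 ≈ -4.1248e-6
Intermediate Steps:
a = -306201/347516 (a = -2 - 777662/(-695032) = -2 - 777662*(-1/695032) = -2 + 388831/347516 = -306201/347516 ≈ -0.88111)
1/(O + a) = 1/(-242433 - 306201/347516) = 1/(-84249652629/347516) = -347516/84249652629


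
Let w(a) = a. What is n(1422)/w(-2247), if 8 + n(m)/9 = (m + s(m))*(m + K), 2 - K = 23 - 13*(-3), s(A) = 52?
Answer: -6022740/749 ≈ -8041.0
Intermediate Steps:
K = -60 (K = 2 - (23 - 13*(-3)) = 2 - (23 + 39) = 2 - 1*62 = 2 - 62 = -60)
n(m) = -72 + 9*(-60 + m)*(52 + m) (n(m) = -72 + 9*((m + 52)*(m - 60)) = -72 + 9*((52 + m)*(-60 + m)) = -72 + 9*((-60 + m)*(52 + m)) = -72 + 9*(-60 + m)*(52 + m))
n(1422)/w(-2247) = (-28152 - 72*1422 + 9*1422²)/(-2247) = (-28152 - 102384 + 9*2022084)*(-1/2247) = (-28152 - 102384 + 18198756)*(-1/2247) = 18068220*(-1/2247) = -6022740/749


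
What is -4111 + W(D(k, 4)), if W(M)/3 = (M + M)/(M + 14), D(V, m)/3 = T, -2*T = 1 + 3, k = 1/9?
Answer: -8231/2 ≈ -4115.5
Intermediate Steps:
k = ⅑ ≈ 0.11111
T = -2 (T = -(1 + 3)/2 = -½*4 = -2)
D(V, m) = -6 (D(V, m) = 3*(-2) = -6)
W(M) = 6*M/(14 + M) (W(M) = 3*((M + M)/(M + 14)) = 3*((2*M)/(14 + M)) = 3*(2*M/(14 + M)) = 6*M/(14 + M))
-4111 + W(D(k, 4)) = -4111 + 6*(-6)/(14 - 6) = -4111 + 6*(-6)/8 = -4111 + 6*(-6)*(⅛) = -4111 - 9/2 = -8231/2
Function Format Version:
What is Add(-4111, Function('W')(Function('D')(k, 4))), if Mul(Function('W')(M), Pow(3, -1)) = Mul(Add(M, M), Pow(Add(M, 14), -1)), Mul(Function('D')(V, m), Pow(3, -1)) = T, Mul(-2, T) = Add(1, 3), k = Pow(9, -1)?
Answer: Rational(-8231, 2) ≈ -4115.5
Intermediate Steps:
k = Rational(1, 9) ≈ 0.11111
T = -2 (T = Mul(Rational(-1, 2), Add(1, 3)) = Mul(Rational(-1, 2), 4) = -2)
Function('D')(V, m) = -6 (Function('D')(V, m) = Mul(3, -2) = -6)
Function('W')(M) = Mul(6, M, Pow(Add(14, M), -1)) (Function('W')(M) = Mul(3, Mul(Add(M, M), Pow(Add(M, 14), -1))) = Mul(3, Mul(Mul(2, M), Pow(Add(14, M), -1))) = Mul(3, Mul(2, M, Pow(Add(14, M), -1))) = Mul(6, M, Pow(Add(14, M), -1)))
Add(-4111, Function('W')(Function('D')(k, 4))) = Add(-4111, Mul(6, -6, Pow(Add(14, -6), -1))) = Add(-4111, Mul(6, -6, Pow(8, -1))) = Add(-4111, Mul(6, -6, Rational(1, 8))) = Add(-4111, Rational(-9, 2)) = Rational(-8231, 2)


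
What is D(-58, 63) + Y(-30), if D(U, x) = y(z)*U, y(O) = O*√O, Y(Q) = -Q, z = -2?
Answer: 30 + 116*I*√2 ≈ 30.0 + 164.05*I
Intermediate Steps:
y(O) = O^(3/2)
D(U, x) = -2*I*U*√2 (D(U, x) = (-2)^(3/2)*U = (-2*I*√2)*U = -2*I*U*√2)
D(-58, 63) + Y(-30) = -2*I*(-58)*√2 - 1*(-30) = 116*I*√2 + 30 = 30 + 116*I*√2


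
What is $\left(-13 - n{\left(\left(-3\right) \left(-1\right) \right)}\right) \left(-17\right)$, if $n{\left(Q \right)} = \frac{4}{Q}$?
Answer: $\frac{731}{3} \approx 243.67$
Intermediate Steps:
$\left(-13 - n{\left(\left(-3\right) \left(-1\right) \right)}\right) \left(-17\right) = \left(-13 - \frac{4}{\left(-3\right) \left(-1\right)}\right) \left(-17\right) = \left(-13 - \frac{4}{3}\right) \left(-17\right) = \left(- \frac{43}{3}\right) \left(-17\right) = \frac{731}{3}$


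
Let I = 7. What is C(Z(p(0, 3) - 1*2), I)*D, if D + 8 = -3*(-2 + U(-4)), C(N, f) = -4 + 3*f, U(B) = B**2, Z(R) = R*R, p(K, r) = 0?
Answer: -850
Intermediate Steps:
Z(R) = R**2
D = -50 (D = -8 - 3*(-2 + (-4)**2) = -8 - 3*(-2 + 16) = -8 - 3*14 = -8 - 42 = -50)
C(Z(p(0, 3) - 1*2), I)*D = (-4 + 3*7)*(-50) = (-4 + 21)*(-50) = 17*(-50) = -850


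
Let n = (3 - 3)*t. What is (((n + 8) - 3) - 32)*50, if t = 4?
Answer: -1350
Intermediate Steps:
n = 0 (n = (3 - 3)*4 = 0*4 = 0)
(((n + 8) - 3) - 32)*50 = (((0 + 8) - 3) - 32)*50 = ((8 - 3) - 32)*50 = (5 - 32)*50 = -27*50 = -1350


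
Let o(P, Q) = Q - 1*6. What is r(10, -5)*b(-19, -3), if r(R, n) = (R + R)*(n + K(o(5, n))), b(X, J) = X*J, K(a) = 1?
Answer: -4560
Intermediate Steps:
o(P, Q) = -6 + Q (o(P, Q) = Q - 6 = -6 + Q)
b(X, J) = J*X
r(R, n) = 2*R*(1 + n) (r(R, n) = (R + R)*(n + 1) = (2*R)*(1 + n) = 2*R*(1 + n))
r(10, -5)*b(-19, -3) = (2*10*(1 - 5))*(-3*(-19)) = (2*10*(-4))*57 = -80*57 = -4560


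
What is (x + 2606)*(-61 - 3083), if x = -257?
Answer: -7385256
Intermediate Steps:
(x + 2606)*(-61 - 3083) = (-257 + 2606)*(-61 - 3083) = 2349*(-3144) = -7385256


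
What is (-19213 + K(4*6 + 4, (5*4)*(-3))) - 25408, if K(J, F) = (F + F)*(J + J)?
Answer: -51341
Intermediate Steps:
K(J, F) = 4*F*J (K(J, F) = (2*F)*(2*J) = 4*F*J)
(-19213 + K(4*6 + 4, (5*4)*(-3))) - 25408 = (-19213 + 4*((5*4)*(-3))*(4*6 + 4)) - 25408 = (-19213 + 4*(20*(-3))*(24 + 4)) - 25408 = (-19213 + 4*(-60)*28) - 25408 = (-19213 - 6720) - 25408 = -25933 - 25408 = -51341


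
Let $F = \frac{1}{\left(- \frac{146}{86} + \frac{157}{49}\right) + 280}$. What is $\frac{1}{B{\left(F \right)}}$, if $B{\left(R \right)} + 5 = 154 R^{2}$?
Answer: $- \frac{175903970978}{879178017317} \approx -0.20008$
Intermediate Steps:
$F = \frac{2107}{593134}$ ($F = \frac{1}{\left(\left(-146\right) \frac{1}{86} + 157 \cdot \frac{1}{49}\right) + 280} = \frac{1}{\left(- \frac{73}{43} + \frac{157}{49}\right) + 280} = \frac{1}{\frac{3174}{2107} + 280} = \frac{1}{\frac{593134}{2107}} = \frac{2107}{593134} \approx 0.0035523$)
$B{\left(R \right)} = -5 + 154 R^{2}$
$\frac{1}{B{\left(F \right)}} = \frac{1}{-5 + 154 \left(\frac{2107}{593134}\right)^{2}} = \frac{1}{-5 + 154 \cdot \frac{4439449}{351807941956}} = \frac{1}{-5 + \frac{341837573}{175903970978}} = \frac{1}{- \frac{879178017317}{175903970978}} = - \frac{175903970978}{879178017317}$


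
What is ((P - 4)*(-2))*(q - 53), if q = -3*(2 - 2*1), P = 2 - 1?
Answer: -318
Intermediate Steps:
P = 1
q = 0 (q = -3*(2 - 2) = -3*0 = 0)
((P - 4)*(-2))*(q - 53) = ((1 - 4)*(-2))*(0 - 53) = -3*(-2)*(-53) = 6*(-53) = -318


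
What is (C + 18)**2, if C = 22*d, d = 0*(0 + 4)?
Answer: 324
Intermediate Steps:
d = 0 (d = 0*4 = 0)
C = 0 (C = 22*0 = 0)
(C + 18)**2 = (0 + 18)**2 = 18**2 = 324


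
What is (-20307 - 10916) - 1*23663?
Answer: -54886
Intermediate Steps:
(-20307 - 10916) - 1*23663 = -31223 - 23663 = -54886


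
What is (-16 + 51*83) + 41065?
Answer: 45282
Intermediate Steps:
(-16 + 51*83) + 41065 = (-16 + 4233) + 41065 = 4217 + 41065 = 45282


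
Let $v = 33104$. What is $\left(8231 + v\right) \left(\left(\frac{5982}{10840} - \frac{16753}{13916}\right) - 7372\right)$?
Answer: $- \frac{82091341642533}{269374} \approx -3.0475 \cdot 10^{8}$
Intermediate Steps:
$\left(8231 + v\right) \left(\left(\frac{5982}{10840} - \frac{16753}{13916}\right) - 7372\right) = \left(8231 + 33104\right) \left(\left(\frac{5982}{10840} - \frac{16753}{13916}\right) - 7372\right) = 41335 \left(\left(5982 \cdot \frac{1}{10840} - \frac{16753}{13916}\right) - 7372\right) = 41335 \left(\left(\frac{2991}{5420} - \frac{16753}{13916}\right) - 7372\right) = 41335 \left(- \frac{6147313}{9428090} - 7372\right) = 41335 \left(- \frac{69510026793}{9428090}\right) = - \frac{82091341642533}{269374}$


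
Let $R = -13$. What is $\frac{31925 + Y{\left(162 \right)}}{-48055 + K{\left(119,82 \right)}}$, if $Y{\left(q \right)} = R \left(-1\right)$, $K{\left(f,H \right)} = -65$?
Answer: $- \frac{5323}{8020} \approx -0.66372$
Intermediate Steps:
$Y{\left(q \right)} = 13$ ($Y{\left(q \right)} = \left(-13\right) \left(-1\right) = 13$)
$\frac{31925 + Y{\left(162 \right)}}{-48055 + K{\left(119,82 \right)}} = \frac{31925 + 13}{-48055 - 65} = \frac{31938}{-48120} = 31938 \left(- \frac{1}{48120}\right) = - \frac{5323}{8020}$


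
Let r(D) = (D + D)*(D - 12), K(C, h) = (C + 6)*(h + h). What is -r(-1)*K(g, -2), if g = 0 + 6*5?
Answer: 3744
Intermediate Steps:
g = 30 (g = 0 + 30 = 30)
K(C, h) = 2*h*(6 + C) (K(C, h) = (6 + C)*(2*h) = 2*h*(6 + C))
r(D) = 2*D*(-12 + D) (r(D) = (2*D)*(-12 + D) = 2*D*(-12 + D))
-r(-1)*K(g, -2) = -2*(-1)*(-12 - 1)*2*(-2)*(6 + 30) = -2*(-1)*(-13)*2*(-2)*36 = -26*(-144) = -1*(-3744) = 3744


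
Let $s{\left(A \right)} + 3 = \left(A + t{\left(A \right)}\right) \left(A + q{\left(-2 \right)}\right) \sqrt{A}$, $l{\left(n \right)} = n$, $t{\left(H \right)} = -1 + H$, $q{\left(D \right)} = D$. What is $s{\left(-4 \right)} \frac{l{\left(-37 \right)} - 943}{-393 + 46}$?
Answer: $- \frac{2940}{347} + \frac{105840 i}{347} \approx -8.4726 + 305.01 i$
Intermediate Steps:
$s{\left(A \right)} = -3 + \sqrt{A} \left(-1 + 2 A\right) \left(-2 + A\right)$ ($s{\left(A \right)} = -3 + \left(A + \left(-1 + A\right)\right) \left(A - 2\right) \sqrt{A} = -3 + \left(-1 + 2 A\right) \left(-2 + A\right) \sqrt{A} = -3 + \sqrt{A} \left(-1 + 2 A\right) \left(-2 + A\right)$)
$s{\left(-4 \right)} \frac{l{\left(-37 \right)} - 943}{-393 + 46} = \left(-3 - 5 \left(-4\right)^{\frac{3}{2}} + 2 \sqrt{-4} + 2 \left(-4\right)^{\frac{5}{2}}\right) \frac{-37 - 943}{-393 + 46} = \left(-3 - 5 \left(- 8 i\right) + 2 \cdot 2 i + 2 \cdot 32 i\right) \left(- \frac{980}{-347}\right) = \left(-3 + 40 i + 4 i + 64 i\right) \left(\left(-980\right) \left(- \frac{1}{347}\right)\right) = \left(-3 + 108 i\right) \frac{980}{347} = - \frac{2940}{347} + \frac{105840 i}{347}$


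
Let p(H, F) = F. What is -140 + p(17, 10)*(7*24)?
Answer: 1540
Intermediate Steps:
-140 + p(17, 10)*(7*24) = -140 + 10*(7*24) = -140 + 10*168 = -140 + 1680 = 1540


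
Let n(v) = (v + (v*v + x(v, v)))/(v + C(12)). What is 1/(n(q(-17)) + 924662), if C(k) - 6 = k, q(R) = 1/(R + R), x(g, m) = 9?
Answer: 20774/19208938759 ≈ 1.0815e-6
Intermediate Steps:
q(R) = 1/(2*R)
C(k) = 6 + k
n(v) = (9 + v + v**2)/(18 + v) (n(v) = (v + (v*v + 9))/(v + (6 + 12)) = (v + (v**2 + 9))/(v + 18) = (v + (9 + v**2))/(18 + v) = (9 + v + v**2)/(18 + v))
1/(n(q(-17)) + 924662) = 1/((9 + (1/2)/(-17) + ((1/2)/(-17))**2)/(18 + (1/2)/(-17)) + 924662) = 1/((9 + (1/2)*(-1/17) + ((1/2)*(-1/17))**2)/(18 + (1/2)*(-1/17)) + 924662) = 1/((9 - 1/34 + (-1/34)**2)/(18 - 1/34) + 924662) = 1/((9 - 1/34 + 1/1156)/(611/34) + 924662) = 1/((34/611)*(10371/1156) + 924662) = 1/(10371/20774 + 924662) = 1/(19208938759/20774) = 20774/19208938759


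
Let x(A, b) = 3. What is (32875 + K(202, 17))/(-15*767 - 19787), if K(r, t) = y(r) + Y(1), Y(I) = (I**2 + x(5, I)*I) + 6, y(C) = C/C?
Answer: -16443/15646 ≈ -1.0509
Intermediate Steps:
y(C) = 1
Y(I) = 6 + I**2 + 3*I (Y(I) = (I**2 + 3*I) + 6 = 6 + I**2 + 3*I)
K(r, t) = 11 (K(r, t) = 1 + (6 + 1**2 + 3*1) = 1 + (6 + 1 + 3) = 1 + 10 = 11)
(32875 + K(202, 17))/(-15*767 - 19787) = (32875 + 11)/(-15*767 - 19787) = 32886/(-11505 - 19787) = 32886/(-31292) = 32886*(-1/31292) = -16443/15646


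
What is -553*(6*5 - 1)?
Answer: -16037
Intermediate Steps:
-553*(6*5 - 1) = -553*(30 - 1) = -553*29 = -16037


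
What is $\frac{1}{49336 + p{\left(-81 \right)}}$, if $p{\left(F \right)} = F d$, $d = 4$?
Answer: $\frac{1}{49012} \approx 2.0403 \cdot 10^{-5}$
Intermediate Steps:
$p{\left(F \right)} = 4 F$ ($p{\left(F \right)} = F 4 = 4 F$)
$\frac{1}{49336 + p{\left(-81 \right)}} = \frac{1}{49336 + 4 \left(-81\right)} = \frac{1}{49336 - 324} = \frac{1}{49012}$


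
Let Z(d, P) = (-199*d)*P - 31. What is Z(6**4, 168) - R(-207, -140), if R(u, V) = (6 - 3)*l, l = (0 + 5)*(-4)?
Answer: -43327843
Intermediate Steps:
l = -20 (l = 5*(-4) = -20)
Z(d, P) = -31 - 199*P*d (Z(d, P) = -199*P*d - 31 = -31 - 199*P*d)
R(u, V) = -60 (R(u, V) = (6 - 3)*(-20) = 3*(-20) = -60)
Z(6**4, 168) - R(-207, -140) = (-31 - 199*168*6**4) - 1*(-60) = (-31 - 199*168*1296) + 60 = (-31 - 43327872) + 60 = -43327903 + 60 = -43327843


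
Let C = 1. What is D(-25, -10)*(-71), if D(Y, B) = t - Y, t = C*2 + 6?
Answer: -2343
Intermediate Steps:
t = 8 (t = 1*2 + 6 = 2 + 6 = 8)
D(Y, B) = 8 - Y
D(-25, -10)*(-71) = (8 - 1*(-25))*(-71) = (8 + 25)*(-71) = 33*(-71) = -2343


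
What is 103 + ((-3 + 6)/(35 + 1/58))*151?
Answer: 78489/677 ≈ 115.94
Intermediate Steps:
103 + ((-3 + 6)/(35 + 1/58))*151 = 103 + (3/(35 + 1/58))*151 = 103 + (3/(2031/58))*151 = 103 + (3*(58/2031))*151 = 103 + (58/677)*151 = 103 + 8758/677 = 78489/677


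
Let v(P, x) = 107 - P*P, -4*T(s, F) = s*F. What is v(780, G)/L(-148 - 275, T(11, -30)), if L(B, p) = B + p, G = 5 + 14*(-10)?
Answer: 1216586/681 ≈ 1786.5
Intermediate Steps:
T(s, F) = -F*s/4 (T(s, F) = -s*F/4 = -F*s/4)
G = -135 (G = 5 - 140 = -135)
v(P, x) = 107 - P²
v(780, G)/L(-148 - 275, T(11, -30)) = (107 - 1*780²)/((-148 - 275) - ¼*(-30)*11) = (107 - 1*608400)/(-423 + 165/2) = (107 - 608400)/(-681/2) = -608293*(-2/681) = 1216586/681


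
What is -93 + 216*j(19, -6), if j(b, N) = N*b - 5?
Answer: -25797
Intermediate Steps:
j(b, N) = -5 + N*b
-93 + 216*j(19, -6) = -93 + 216*(-5 - 6*19) = -93 + 216*(-5 - 114) = -93 + 216*(-119) = -93 - 25704 = -25797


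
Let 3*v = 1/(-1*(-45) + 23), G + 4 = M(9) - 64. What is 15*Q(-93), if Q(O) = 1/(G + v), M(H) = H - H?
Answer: -3060/13871 ≈ -0.22060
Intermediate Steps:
M(H) = 0
G = -68 (G = -4 + (0 - 64) = -4 - 64 = -68)
v = 1/204 (v = 1/(3*(-1*(-45) + 23)) = 1/(3*(45 + 23)) = (⅓)/68 = (⅓)*(1/68) = 1/204 ≈ 0.0049020)
Q(O) = -204/13871 (Q(O) = 1/(-68 + 1/204) = 1/(-13871/204) = -204/13871)
15*Q(-93) = 15*(-204/13871) = -3060/13871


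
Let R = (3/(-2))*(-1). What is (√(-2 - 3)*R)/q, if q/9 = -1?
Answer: -I*√5/6 ≈ -0.37268*I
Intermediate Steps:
q = -9 (q = 9*(-1) = -9)
R = 3/2 (R = (3*(-½))*(-1) = -3/2*(-1) = 3/2 ≈ 1.5000)
(√(-2 - 3)*R)/q = (√(-2 - 3)*(3/2))/(-9) = (√(-5)*(3/2))*(-⅑) = ((I*√5)*(3/2))*(-⅑) = (3*I*√5/2)*(-⅑) = -I*√5/6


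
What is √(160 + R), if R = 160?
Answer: 8*√5 ≈ 17.889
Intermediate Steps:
√(160 + R) = √(160 + 160) = √320 = 8*√5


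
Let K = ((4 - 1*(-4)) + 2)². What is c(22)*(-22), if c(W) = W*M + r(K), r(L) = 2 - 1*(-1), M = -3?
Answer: 1386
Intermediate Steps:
K = 100 (K = ((4 + 4) + 2)² = (8 + 2)² = 10² = 100)
r(L) = 3 (r(L) = 2 + 1 = 3)
c(W) = 3 - 3*W (c(W) = W*(-3) + 3 = -3*W + 3 = 3 - 3*W)
c(22)*(-22) = (3 - 3*22)*(-22) = (3 - 66)*(-22) = -63*(-22) = 1386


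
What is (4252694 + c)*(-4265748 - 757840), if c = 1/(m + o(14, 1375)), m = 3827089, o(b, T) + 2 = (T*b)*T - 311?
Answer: -323613514791437748730/15147763 ≈ -2.1364e+13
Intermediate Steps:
o(b, T) = -313 + b*T² (o(b, T) = -2 + ((T*b)*T - 311) = -2 + (b*T² - 311) = -2 + (-311 + b*T²) = -313 + b*T²)
c = 1/30295526 (c = 1/(3827089 + (-313 + 14*1375²)) = 1/(3827089 + (-313 + 14*1890625)) = 1/(3827089 + (-313 + 26468750)) = 1/(3827089 + 26468437) = 1/30295526 ≈ 3.3008e-8)
(4252694 + c)*(-4265748 - 757840) = (4252694 + 1/30295526)*(-4265748 - 757840) = (128837601647045/30295526)*(-5023588) = -323613514791437748730/15147763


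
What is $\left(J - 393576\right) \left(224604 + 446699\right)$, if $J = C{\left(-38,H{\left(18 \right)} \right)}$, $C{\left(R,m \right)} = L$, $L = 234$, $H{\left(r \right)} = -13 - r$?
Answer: $-264051664626$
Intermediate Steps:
$C{\left(R,m \right)} = 234$
$J = 234$
$\left(J - 393576\right) \left(224604 + 446699\right) = \left(234 - 393576\right) \left(224604 + 446699\right) = \left(-393342\right) 671303 = -264051664626$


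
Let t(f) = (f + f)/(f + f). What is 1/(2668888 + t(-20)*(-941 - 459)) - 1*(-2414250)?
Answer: 6439982904001/2667488 ≈ 2.4142e+6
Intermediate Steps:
t(f) = 1 (t(f) = (2*f)/((2*f)) = (2*f)*(1/(2*f)) = 1)
1/(2668888 + t(-20)*(-941 - 459)) - 1*(-2414250) = 1/(2668888 + 1*(-941 - 459)) - 1*(-2414250) = 1/(2668888 + 1*(-1400)) + 2414250 = 1/(2668888 - 1400) + 2414250 = 1/2667488 + 2414250 = 6439982904001/2667488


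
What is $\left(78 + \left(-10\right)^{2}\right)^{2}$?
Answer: $31684$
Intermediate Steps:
$\left(78 + \left(-10\right)^{2}\right)^{2} = \left(78 + 100\right)^{2} = 178^{2} = 31684$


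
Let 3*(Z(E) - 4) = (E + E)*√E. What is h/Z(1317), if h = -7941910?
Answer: 7941910/253813553 - 1743249245*√1317/253813553 ≈ -249.22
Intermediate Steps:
Z(E) = 4 + 2*E^(3/2)/3 (Z(E) = 4 + ((E + E)*√E)/3 = 4 + ((2*E)*√E)/3 = 4 + (2*E^(3/2))/3 = 4 + 2*E^(3/2)/3)
h/Z(1317) = -7941910/(4 + 2*1317^(3/2)/3) = -7941910/(4 + 2*(1317*√1317)/3) = -7941910/(4 + 878*√1317)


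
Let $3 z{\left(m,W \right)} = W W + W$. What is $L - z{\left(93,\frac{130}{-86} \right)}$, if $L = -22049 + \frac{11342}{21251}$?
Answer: $- \frac{2599088094409}{117879297} \approx -22049.0$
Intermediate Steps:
$z{\left(m,W \right)} = \frac{W}{3} + \frac{W^{2}}{3}$ ($z{\left(m,W \right)} = \frac{W W + W}{3} = \frac{W^{2} + W}{3} = \frac{W + W^{2}}{3} = \frac{W}{3} + \frac{W^{2}}{3}$)
$L = - \frac{468551957}{21251}$ ($L = -22049 + 11342 \cdot \frac{1}{21251} = -22049 + \frac{11342}{21251} = - \frac{468551957}{21251} \approx -22048.0$)
$L - z{\left(93,\frac{130}{-86} \right)} = - \frac{468551957}{21251} - \frac{\frac{130}{-86} \left(1 + \frac{130}{-86}\right)}{3} = - \frac{468551957}{21251} - \frac{130 \left(- \frac{1}{86}\right) \left(1 + 130 \left(- \frac{1}{86}\right)\right)}{3} = - \frac{468551957}{21251} - \frac{1}{3} \left(- \frac{65}{43}\right) \left(1 - \frac{65}{43}\right) = - \frac{468551957}{21251} - \frac{1}{3} \left(- \frac{65}{43}\right) \left(- \frac{22}{43}\right) = - \frac{468551957}{21251} - \frac{1430}{5547} = - \frac{2599088094409}{117879297}$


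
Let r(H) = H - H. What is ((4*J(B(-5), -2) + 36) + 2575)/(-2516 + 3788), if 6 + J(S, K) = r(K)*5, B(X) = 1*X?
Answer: 2587/1272 ≈ 2.0338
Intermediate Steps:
B(X) = X
r(H) = 0
J(S, K) = -6 (J(S, K) = -6 + 0*5 = -6 + 0 = -6)
((4*J(B(-5), -2) + 36) + 2575)/(-2516 + 3788) = ((4*(-6) + 36) + 2575)/(-2516 + 3788) = ((-24 + 36) + 2575)/1272 = (12 + 2575)*(1/1272) = 2587*(1/1272) = 2587/1272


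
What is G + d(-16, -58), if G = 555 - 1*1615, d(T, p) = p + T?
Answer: -1134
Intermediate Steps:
d(T, p) = T + p
G = -1060 (G = 555 - 1615 = -1060)
G + d(-16, -58) = -1060 + (-16 - 58) = -1060 - 74 = -1134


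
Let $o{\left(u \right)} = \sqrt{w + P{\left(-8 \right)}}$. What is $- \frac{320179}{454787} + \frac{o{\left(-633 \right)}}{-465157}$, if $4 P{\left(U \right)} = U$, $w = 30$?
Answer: $- \frac{320179}{454787} - \frac{2 \sqrt{7}}{465157} \approx -0.70403$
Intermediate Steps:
$P{\left(U \right)} = \frac{U}{4}$
$o{\left(u \right)} = 2 \sqrt{7}$ ($o{\left(u \right)} = \sqrt{30 + \frac{1}{4} \left(-8\right)} = \sqrt{30 - 2} = \sqrt{28} = 2 \sqrt{7}$)
$- \frac{320179}{454787} + \frac{o{\left(-633 \right)}}{-465157} = - \frac{320179}{454787} + \frac{2 \sqrt{7}}{-465157} = \left(-320179\right) \frac{1}{454787} + 2 \sqrt{7} \left(- \frac{1}{465157}\right) = - \frac{320179}{454787} - \frac{2 \sqrt{7}}{465157}$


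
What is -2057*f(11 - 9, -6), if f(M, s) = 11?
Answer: -22627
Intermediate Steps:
-2057*f(11 - 9, -6) = -2057*11 = -22627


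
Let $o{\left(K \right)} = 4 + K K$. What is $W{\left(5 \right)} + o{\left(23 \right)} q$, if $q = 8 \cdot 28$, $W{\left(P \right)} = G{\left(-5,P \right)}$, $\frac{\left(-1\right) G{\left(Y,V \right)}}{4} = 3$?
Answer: $119380$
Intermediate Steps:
$G{\left(Y,V \right)} = -12$ ($G{\left(Y,V \right)} = \left(-4\right) 3 = -12$)
$W{\left(P \right)} = -12$
$o{\left(K \right)} = 4 + K^{2}$
$q = 224$
$W{\left(5 \right)} + o{\left(23 \right)} q = -12 + \left(4 + 23^{2}\right) 224 = -12 + \left(4 + 529\right) 224 = -12 + 533 \cdot 224 = -12 + 119392 = 119380$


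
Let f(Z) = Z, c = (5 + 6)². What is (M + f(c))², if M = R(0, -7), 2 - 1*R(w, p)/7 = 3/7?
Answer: 17424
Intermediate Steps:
R(w, p) = 11 (R(w, p) = 14 - 21/7 = 14 - 7*3/7 = 14 - 3 = 11)
c = 121 (c = 11² = 121)
M = 11
(M + f(c))² = (11 + 121)² = 132² = 17424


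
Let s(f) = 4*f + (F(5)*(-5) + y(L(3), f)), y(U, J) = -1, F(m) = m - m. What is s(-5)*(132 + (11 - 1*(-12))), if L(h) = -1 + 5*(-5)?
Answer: -3255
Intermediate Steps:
F(m) = 0
L(h) = -26 (L(h) = -1 - 25 = -26)
s(f) = -1 + 4*f (s(f) = 4*f + (0*(-5) - 1) = 4*f + (0 - 1) = 4*f - 1 = -1 + 4*f)
s(-5)*(132 + (11 - 1*(-12))) = (-1 + 4*(-5))*(132 + (11 - 1*(-12))) = (-1 - 20)*(132 + (11 + 12)) = -21*(132 + 23) = -21*155 = -3255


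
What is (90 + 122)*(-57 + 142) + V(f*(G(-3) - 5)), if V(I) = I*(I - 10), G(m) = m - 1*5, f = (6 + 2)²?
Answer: 718564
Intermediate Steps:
f = 64 (f = 8² = 64)
G(m) = -5 + m (G(m) = m - 5 = -5 + m)
V(I) = I*(-10 + I)
(90 + 122)*(-57 + 142) + V(f*(G(-3) - 5)) = (90 + 122)*(-57 + 142) + (64*((-5 - 3) - 5))*(-10 + 64*((-5 - 3) - 5)) = 212*85 + (64*(-8 - 5))*(-10 + 64*(-8 - 5)) = 18020 + (64*(-13))*(-10 + 64*(-13)) = 18020 - 832*(-10 - 832) = 18020 - 832*(-842) = 18020 + 700544 = 718564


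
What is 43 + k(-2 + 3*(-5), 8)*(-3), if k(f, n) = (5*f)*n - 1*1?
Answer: 2086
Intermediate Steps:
k(f, n) = -1 + 5*f*n (k(f, n) = 5*f*n - 1 = -1 + 5*f*n)
43 + k(-2 + 3*(-5), 8)*(-3) = 43 + (-1 + 5*(-2 + 3*(-5))*8)*(-3) = 43 + (-1 + 5*(-2 - 15)*8)*(-3) = 43 + (-1 + 5*(-17)*8)*(-3) = 43 + (-1 - 680)*(-3) = 43 - 681*(-3) = 43 + 2043 = 2086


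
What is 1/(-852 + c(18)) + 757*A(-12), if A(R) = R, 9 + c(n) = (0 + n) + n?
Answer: -7494301/825 ≈ -9084.0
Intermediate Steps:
c(n) = -9 + 2*n (c(n) = -9 + ((0 + n) + n) = -9 + (n + n) = -9 + 2*n)
1/(-852 + c(18)) + 757*A(-12) = 1/(-852 + (-9 + 2*18)) + 757*(-12) = 1/(-852 + (-9 + 36)) - 9084 = 1/(-852 + 27) - 9084 = 1/(-825) - 9084 = -1/825 - 9084 = -7494301/825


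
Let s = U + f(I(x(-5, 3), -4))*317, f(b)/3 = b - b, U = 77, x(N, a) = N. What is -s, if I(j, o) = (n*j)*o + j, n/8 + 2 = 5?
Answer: -77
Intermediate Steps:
n = 24 (n = -16 + 8*5 = -16 + 40 = 24)
I(j, o) = j + 24*j*o (I(j, o) = (24*j)*o + j = 24*j*o + j = j + 24*j*o)
f(b) = 0 (f(b) = 3*(b - b) = 3*0 = 0)
s = 77 (s = 77 + 0*317 = 77 + 0 = 77)
-s = -1*77 = -77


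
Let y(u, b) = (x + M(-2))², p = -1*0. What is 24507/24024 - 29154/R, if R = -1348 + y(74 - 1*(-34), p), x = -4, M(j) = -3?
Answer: 11622703/495352 ≈ 23.464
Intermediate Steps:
p = 0
y(u, b) = 49 (y(u, b) = (-4 - 3)² = (-7)² = 49)
R = -1299 (R = -1348 + 49 = -1299)
24507/24024 - 29154/R = 24507/24024 - 29154/(-1299) = 24507*(1/24024) - 29154*(-1/1299) = 1167/1144 + 9718/433 = 11622703/495352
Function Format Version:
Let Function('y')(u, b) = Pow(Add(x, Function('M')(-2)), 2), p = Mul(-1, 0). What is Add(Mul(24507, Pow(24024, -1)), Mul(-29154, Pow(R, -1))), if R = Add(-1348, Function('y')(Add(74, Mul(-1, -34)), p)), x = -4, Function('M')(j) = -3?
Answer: Rational(11622703, 495352) ≈ 23.464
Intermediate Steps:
p = 0
Function('y')(u, b) = 49 (Function('y')(u, b) = Pow(Add(-4, -3), 2) = Pow(-7, 2) = 49)
R = -1299 (R = Add(-1348, 49) = -1299)
Add(Mul(24507, Pow(24024, -1)), Mul(-29154, Pow(R, -1))) = Add(Mul(24507, Pow(24024, -1)), Mul(-29154, Pow(-1299, -1))) = Add(Mul(24507, Rational(1, 24024)), Mul(-29154, Rational(-1, 1299))) = Add(Rational(1167, 1144), Rational(9718, 433)) = Rational(11622703, 495352)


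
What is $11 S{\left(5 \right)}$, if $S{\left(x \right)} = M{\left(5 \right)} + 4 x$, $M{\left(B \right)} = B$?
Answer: $275$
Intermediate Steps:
$S{\left(x \right)} = 5 + 4 x$
$11 S{\left(5 \right)} = 11 \left(5 + 4 \cdot 5\right) = 11 \left(5 + 20\right) = 11 \cdot 25 = 275$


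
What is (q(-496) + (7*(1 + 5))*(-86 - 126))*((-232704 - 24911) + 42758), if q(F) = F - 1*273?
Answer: 2078311761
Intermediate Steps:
q(F) = -273 + F (q(F) = F - 273 = -273 + F)
(q(-496) + (7*(1 + 5))*(-86 - 126))*((-232704 - 24911) + 42758) = ((-273 - 496) + (7*(1 + 5))*(-86 - 126))*((-232704 - 24911) + 42758) = (-769 + (7*6)*(-212))*(-257615 + 42758) = (-769 + 42*(-212))*(-214857) = (-769 - 8904)*(-214857) = -9673*(-214857) = 2078311761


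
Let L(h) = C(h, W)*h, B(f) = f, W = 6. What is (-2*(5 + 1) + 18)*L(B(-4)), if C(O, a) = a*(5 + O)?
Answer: -144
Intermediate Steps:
L(h) = h*(30 + 6*h) (L(h) = (6*(5 + h))*h = (30 + 6*h)*h = h*(30 + 6*h))
(-2*(5 + 1) + 18)*L(B(-4)) = (-2*(5 + 1) + 18)*(6*(-4)*(5 - 4)) = (-2*6 + 18)*(6*(-4)*1) = (-12 + 18)*(-24) = 6*(-24) = -144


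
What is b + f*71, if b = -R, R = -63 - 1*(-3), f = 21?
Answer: 1551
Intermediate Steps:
R = -60 (R = -63 + 3 = -60)
b = 60 (b = -1*(-60) = 60)
b + f*71 = 60 + 21*71 = 60 + 1491 = 1551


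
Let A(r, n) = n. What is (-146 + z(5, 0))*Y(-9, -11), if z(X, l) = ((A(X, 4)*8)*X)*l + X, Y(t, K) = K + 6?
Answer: 705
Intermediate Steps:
Y(t, K) = 6 + K
z(X, l) = X + 32*X*l (z(X, l) = ((4*8)*X)*l + X = (32*X)*l + X = 32*X*l + X = X + 32*X*l)
(-146 + z(5, 0))*Y(-9, -11) = (-146 + 5*(1 + 32*0))*(6 - 11) = (-146 + 5*(1 + 0))*(-5) = (-146 + 5*1)*(-5) = (-146 + 5)*(-5) = -141*(-5) = 705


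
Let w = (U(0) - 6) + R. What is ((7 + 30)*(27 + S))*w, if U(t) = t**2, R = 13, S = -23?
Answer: 1036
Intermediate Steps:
w = 7 (w = (0**2 - 6) + 13 = (0 - 6) + 13 = -6 + 13 = 7)
((7 + 30)*(27 + S))*w = ((7 + 30)*(27 - 23))*7 = (37*4)*7 = 148*7 = 1036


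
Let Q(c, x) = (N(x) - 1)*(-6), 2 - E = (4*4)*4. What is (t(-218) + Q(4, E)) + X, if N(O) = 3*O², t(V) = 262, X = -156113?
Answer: -225037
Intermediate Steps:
E = -62 (E = 2 - 4*4*4 = 2 - 16*4 = 2 - 1*64 = 2 - 64 = -62)
Q(c, x) = 6 - 18*x² (Q(c, x) = (3*x² - 1)*(-6) = (-1 + 3*x²)*(-6) = 6 - 18*x²)
(t(-218) + Q(4, E)) + X = (262 + (6 - 18*(-62)²)) - 156113 = (262 + (6 - 18*3844)) - 156113 = (262 + (6 - 69192)) - 156113 = (262 - 69186) - 156113 = -68924 - 156113 = -225037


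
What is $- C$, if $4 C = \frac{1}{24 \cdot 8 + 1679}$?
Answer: $- \frac{1}{7484} \approx -0.00013362$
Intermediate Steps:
$C = \frac{1}{7484}$ ($C = \frac{1}{4 \left(24 \cdot 8 + 1679\right)} = \frac{1}{4 \left(192 + 1679\right)} = \frac{1}{4 \cdot 1871} = \frac{1}{4} \cdot \frac{1}{1871} = \frac{1}{7484} \approx 0.00013362$)
$- C = \left(-1\right) \frac{1}{7484} = - \frac{1}{7484}$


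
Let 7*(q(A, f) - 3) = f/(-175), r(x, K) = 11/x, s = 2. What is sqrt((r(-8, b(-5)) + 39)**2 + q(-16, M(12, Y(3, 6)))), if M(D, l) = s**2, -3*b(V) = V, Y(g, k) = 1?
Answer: sqrt(111221169)/280 ≈ 37.665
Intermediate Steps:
b(V) = -V/3
M(D, l) = 4 (M(D, l) = 2**2 = 4)
q(A, f) = 3 - f/1225 (q(A, f) = 3 + (f/(-175))/7 = 3 + (f*(-1/175))/7 = 3 + (-f/175)/7 = 3 - f/1225)
sqrt((r(-8, b(-5)) + 39)**2 + q(-16, M(12, Y(3, 6)))) = sqrt((11/(-8) + 39)**2 + (3 - 1/1225*4)) = sqrt((11*(-1/8) + 39)**2 + (3 - 4/1225)) = sqrt((-11/8 + 39)**2 + 3671/1225) = sqrt((301/8)**2 + 3671/1225) = sqrt(90601/64 + 3671/1225) = sqrt(111221169/78400) = sqrt(111221169)/280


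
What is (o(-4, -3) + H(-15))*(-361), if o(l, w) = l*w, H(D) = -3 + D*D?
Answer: -84474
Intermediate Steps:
H(D) = -3 + D²
(o(-4, -3) + H(-15))*(-361) = (-4*(-3) + (-3 + (-15)²))*(-361) = (12 + (-3 + 225))*(-361) = (12 + 222)*(-361) = 234*(-361) = -84474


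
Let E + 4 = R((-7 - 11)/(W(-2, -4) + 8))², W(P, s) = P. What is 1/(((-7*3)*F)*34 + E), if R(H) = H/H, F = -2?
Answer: 1/1425 ≈ 0.00070175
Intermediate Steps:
R(H) = 1
E = -3 (E = -4 + 1² = -4 + 1 = -3)
1/(((-7*3)*F)*34 + E) = 1/((-7*3*(-2))*34 - 3) = 1/(-21*(-2)*34 - 3) = 1/(42*34 - 3) = 1/(1428 - 3) = 1/1425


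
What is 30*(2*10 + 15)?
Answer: 1050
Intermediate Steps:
30*(2*10 + 15) = 30*(20 + 15) = 30*35 = 1050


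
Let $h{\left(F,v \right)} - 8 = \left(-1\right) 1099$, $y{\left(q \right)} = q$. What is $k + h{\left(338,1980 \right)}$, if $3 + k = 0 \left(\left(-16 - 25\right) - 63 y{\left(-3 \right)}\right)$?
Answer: $-1094$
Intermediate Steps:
$h{\left(F,v \right)} = -1091$ ($h{\left(F,v \right)} = 8 - 1099 = -1091$)
$k = -3$ ($k = -3 + 0 \left(\left(-16 - 25\right) - -189\right) = -3 + 0 \left(-41 + 189\right) = -3 + 0 \cdot 148 = -3 + 0 = -3$)
$k + h{\left(338,1980 \right)} = -3 - 1091 = -1094$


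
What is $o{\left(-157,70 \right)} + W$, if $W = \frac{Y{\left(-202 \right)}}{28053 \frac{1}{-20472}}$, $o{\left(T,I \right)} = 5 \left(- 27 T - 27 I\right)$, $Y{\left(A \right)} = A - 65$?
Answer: $\frac{37216501}{3117} \approx 11940.0$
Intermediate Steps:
$Y{\left(A \right)} = -65 + A$
$o{\left(T,I \right)} = - 135 I - 135 T$ ($o{\left(T,I \right)} = 5 \left(- 27 I - 27 T\right) = - 135 I - 135 T$)
$W = \frac{607336}{3117}$ ($W = \frac{-65 - 202}{28053 \frac{1}{-20472}} = - \frac{267}{28053 \left(- \frac{1}{20472}\right)} = - \frac{267}{- \frac{9351}{6824}} = \left(-267\right) \left(- \frac{6824}{9351}\right) = \frac{607336}{3117} \approx 194.85$)
$o{\left(-157,70 \right)} + W = \left(\left(-135\right) 70 - -21195\right) + \frac{607336}{3117} = \left(-9450 + 21195\right) + \frac{607336}{3117} = 11745 + \frac{607336}{3117} = \frac{37216501}{3117}$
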